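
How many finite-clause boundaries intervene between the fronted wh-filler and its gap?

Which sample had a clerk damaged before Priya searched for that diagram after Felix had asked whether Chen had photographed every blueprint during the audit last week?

"which sample" originates inside the matrix clause — no clause boundary is crossed.

0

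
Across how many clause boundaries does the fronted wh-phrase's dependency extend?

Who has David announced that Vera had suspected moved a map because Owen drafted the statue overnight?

2

"who" is extracted from the subject of "moved".
Boundaries crossed, outermost first: [that], [Ø] — 2 in total.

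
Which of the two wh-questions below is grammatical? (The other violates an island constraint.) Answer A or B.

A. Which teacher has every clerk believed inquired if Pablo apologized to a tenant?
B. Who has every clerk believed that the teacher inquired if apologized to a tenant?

In B, the wh-phrase is extracted from inside a wh-island (introduced by "if"), which blocks movement.
In A, the extraction path crosses only that-complement boundaries, which are transparent.
So A is grammatical.

A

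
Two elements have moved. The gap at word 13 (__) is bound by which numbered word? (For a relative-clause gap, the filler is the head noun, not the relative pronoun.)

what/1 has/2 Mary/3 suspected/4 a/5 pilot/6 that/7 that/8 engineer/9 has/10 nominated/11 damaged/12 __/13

1

The marked gap is the direct object of "damaged".
Its filler is the fronted wh-phrase "what", at word 1.
(The other dependency links word 6 to a gap after word 11.)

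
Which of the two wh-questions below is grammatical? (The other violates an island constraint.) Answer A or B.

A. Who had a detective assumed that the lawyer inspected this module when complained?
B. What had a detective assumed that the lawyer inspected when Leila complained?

B

In A, the wh-phrase is extracted from inside an adjunct island (introduced by "when"), which blocks movement.
In B, the extraction path crosses only that-complement boundaries, which are transparent.
So B is grammatical.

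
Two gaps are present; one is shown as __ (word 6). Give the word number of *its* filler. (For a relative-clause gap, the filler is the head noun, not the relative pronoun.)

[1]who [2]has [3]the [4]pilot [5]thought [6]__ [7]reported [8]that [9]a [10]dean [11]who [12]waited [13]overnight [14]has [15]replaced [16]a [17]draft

The marked gap is the subject of "reported".
Its filler is the fronted wh-phrase "who", at word 1.
(The other dependency links word 10 to a gap after word 11.)

1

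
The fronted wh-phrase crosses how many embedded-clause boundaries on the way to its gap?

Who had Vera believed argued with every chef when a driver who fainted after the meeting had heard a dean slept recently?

"who" is extracted from the subject of "argued".
Boundaries crossed, outermost first: [Ø] — 1 in total.

1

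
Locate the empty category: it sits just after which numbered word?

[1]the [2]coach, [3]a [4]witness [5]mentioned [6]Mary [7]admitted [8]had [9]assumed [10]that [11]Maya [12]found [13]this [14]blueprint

The displaced element is "the coach" (word 2).
It is linked across 2 clause boundaries (Ø → Ø).
It functions as the subject of "assumed", so the gap sits immediately after word 7 ("admitted").
Base order: A witness mentioned Mary admitted that the coach had assumed that Maya found this blueprint.

7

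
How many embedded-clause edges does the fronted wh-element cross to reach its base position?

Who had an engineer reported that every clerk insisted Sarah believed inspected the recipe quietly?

3

"who" is extracted from the subject of "inspected".
Boundaries crossed, outermost first: [that], [Ø], [Ø] — 3 in total.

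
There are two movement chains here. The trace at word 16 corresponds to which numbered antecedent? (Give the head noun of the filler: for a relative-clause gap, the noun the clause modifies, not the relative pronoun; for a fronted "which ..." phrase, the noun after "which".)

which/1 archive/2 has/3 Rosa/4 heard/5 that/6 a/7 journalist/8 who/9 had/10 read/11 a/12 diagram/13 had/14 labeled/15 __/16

The marked gap is the direct object of "labeled".
Its filler is the fronted wh-phrase "which archive", at word 2.
(The other dependency links word 8 to a gap after word 9.)

2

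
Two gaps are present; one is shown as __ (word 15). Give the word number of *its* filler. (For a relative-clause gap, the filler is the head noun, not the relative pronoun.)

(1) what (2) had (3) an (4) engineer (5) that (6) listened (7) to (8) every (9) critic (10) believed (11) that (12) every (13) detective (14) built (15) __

1

The marked gap is the direct object of "built".
Its filler is the fronted wh-phrase "what", at word 1.
(The other dependency links word 4 to a gap after word 5.)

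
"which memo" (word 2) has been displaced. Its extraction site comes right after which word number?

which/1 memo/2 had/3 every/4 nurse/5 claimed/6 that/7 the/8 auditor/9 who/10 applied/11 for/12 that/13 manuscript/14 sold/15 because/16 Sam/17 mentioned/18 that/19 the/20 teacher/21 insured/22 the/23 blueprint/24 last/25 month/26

The displaced element is "which memo" (word 2).
It is linked across 1 clause boundary (that).
It functions as the direct object of "sold", so the gap sits immediately after word 15 ("sold").
Base order: Every nurse had claimed that the auditor who applied for that manuscript sold which memo because Sam mentioned that the teacher insured the blueprint last month.

15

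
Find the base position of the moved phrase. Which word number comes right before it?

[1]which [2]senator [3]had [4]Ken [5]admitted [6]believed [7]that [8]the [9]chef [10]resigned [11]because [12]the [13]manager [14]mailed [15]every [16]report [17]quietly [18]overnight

5

The displaced element is "which senator" (word 2).
It is linked across 1 clause boundary (Ø).
It functions as the subject of "believed", so the gap sits immediately after word 5 ("admitted").
Base order: Ken had admitted that which senator believed that the chef resigned because the manager mailed every report quietly overnight.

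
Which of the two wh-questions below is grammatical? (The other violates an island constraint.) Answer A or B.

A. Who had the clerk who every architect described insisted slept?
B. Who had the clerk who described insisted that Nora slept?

In B, the wh-phrase is extracted from inside a complex-NP island (relative clause) (introduced by "who"), which blocks movement.
In A, the extraction path crosses only that-complement boundaries, which are transparent.
So A is grammatical.

A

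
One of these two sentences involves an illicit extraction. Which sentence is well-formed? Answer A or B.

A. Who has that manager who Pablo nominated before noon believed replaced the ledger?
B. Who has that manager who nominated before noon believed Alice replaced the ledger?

In B, the wh-phrase is extracted from inside a complex-NP island (relative clause) (introduced by "who"), which blocks movement.
In A, the extraction path crosses only that-complement boundaries, which are transparent.
So A is grammatical.

A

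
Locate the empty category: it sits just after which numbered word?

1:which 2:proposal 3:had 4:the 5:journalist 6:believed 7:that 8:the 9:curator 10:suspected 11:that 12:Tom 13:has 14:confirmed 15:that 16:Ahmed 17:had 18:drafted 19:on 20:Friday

18

The displaced element is "which proposal" (word 2).
It is linked across 3 clause boundaries (that → that → that).
It functions as the direct object of "drafted", so the gap sits immediately after word 18 ("drafted").
Base order: The journalist had believed that the curator suspected that Tom has confirmed that Ahmed had drafted which proposal on Friday.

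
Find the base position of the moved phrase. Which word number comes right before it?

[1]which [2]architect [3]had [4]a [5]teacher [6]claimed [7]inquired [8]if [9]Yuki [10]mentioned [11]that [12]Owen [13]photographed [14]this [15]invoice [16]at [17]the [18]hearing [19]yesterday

The displaced element is "which architect" (word 2).
It is linked across 1 clause boundary (Ø).
It functions as the subject of "inquired", so the gap sits immediately after word 6 ("claimed").
Base order: A teacher had claimed which architect inquired if Yuki mentioned that Owen photographed this invoice at the hearing yesterday.

6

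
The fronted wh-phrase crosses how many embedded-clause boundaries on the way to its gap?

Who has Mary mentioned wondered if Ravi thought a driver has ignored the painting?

1

"who" is extracted from the subject of "wondered".
Boundaries crossed, outermost first: [Ø] — 1 in total.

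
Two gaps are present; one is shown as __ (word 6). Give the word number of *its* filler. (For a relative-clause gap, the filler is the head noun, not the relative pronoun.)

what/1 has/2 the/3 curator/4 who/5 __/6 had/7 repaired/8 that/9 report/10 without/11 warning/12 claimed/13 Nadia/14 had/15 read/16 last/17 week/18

The marked gap is inside the relative clause, the subject of "repaired".
Its filler is the head noun "curator" (via "who"), at word 4.
(The other dependency links word 1 to a gap after word 16.)

4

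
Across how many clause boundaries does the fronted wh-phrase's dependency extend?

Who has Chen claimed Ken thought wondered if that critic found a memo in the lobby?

"who" is extracted from the subject of "wondered".
Boundaries crossed, outermost first: [Ø], [Ø] — 2 in total.

2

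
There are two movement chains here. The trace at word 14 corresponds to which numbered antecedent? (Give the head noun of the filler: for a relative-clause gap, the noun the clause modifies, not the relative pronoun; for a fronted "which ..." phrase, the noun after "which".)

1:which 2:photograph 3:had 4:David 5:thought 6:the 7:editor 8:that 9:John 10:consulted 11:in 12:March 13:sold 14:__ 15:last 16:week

2

The marked gap is the direct object of "sold".
Its filler is the fronted wh-phrase "which photograph", at word 2.
(The other dependency links word 7 to a gap after word 10.)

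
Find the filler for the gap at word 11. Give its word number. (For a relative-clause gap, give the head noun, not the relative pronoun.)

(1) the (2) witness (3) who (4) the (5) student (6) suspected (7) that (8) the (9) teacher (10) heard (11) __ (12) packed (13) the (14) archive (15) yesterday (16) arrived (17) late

The gap at 11 is the subject of "packed", inside a relative clause.
The relative pronoun is "who" (word 3); it is bound by the head noun immediately before it.
Its filler is the head noun "witness", at word 2.

2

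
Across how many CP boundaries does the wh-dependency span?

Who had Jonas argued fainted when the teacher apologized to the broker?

1

"who" is extracted from the subject of "fainted".
Boundaries crossed, outermost first: [Ø] — 1 in total.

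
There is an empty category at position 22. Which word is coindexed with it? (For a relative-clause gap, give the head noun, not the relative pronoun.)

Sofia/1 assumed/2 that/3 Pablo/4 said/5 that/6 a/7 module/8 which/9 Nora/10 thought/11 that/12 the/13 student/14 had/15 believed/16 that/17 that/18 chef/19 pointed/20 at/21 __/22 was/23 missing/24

8

The gap at 22 is the prepositional object of "pointed", inside a relative clause.
The relative pronoun is "which" (word 9); it is bound by the head noun immediately before it.
Its filler is the head noun "module", at word 8.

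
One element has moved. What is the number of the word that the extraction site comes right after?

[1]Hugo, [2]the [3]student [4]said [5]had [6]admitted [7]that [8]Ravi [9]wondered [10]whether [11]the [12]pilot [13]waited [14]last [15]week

4

The displaced element is "Hugo" (word 1).
It is linked across 1 clause boundary (Ø).
It functions as the subject of "admitted", so the gap sits immediately after word 4 ("said").
Base order: The student said that Hugo had admitted that Ravi wondered whether the pilot waited last week.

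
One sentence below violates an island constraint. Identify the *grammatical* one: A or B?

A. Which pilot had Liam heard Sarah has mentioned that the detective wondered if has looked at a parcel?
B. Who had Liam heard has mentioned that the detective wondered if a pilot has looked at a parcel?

In A, the wh-phrase is extracted from inside a wh-island (introduced by "if"), which blocks movement.
In B, the extraction path crosses only that-complement boundaries, which are transparent.
So B is grammatical.

B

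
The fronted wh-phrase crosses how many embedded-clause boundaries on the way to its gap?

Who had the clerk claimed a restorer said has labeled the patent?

"who" is extracted from the subject of "labeled".
Boundaries crossed, outermost first: [Ø], [Ø] — 2 in total.

2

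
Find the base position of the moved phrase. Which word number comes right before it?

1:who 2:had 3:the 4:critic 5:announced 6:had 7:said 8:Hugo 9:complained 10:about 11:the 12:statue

5

The displaced element is "who" (word 1).
It is linked across 1 clause boundary (Ø).
It functions as the subject of "said", so the gap sits immediately after word 5 ("announced").
Base order: The critic had announced who had said Hugo complained about the statue.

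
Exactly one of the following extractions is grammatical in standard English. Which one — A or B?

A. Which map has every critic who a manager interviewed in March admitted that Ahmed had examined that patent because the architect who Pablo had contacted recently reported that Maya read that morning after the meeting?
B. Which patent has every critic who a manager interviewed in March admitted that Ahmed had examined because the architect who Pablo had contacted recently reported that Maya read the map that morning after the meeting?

B

In A, the wh-phrase is extracted from inside an adjunct island (introduced by "because"), which blocks movement.
In B, the extraction path crosses only that-complement boundaries, which are transparent.
So B is grammatical.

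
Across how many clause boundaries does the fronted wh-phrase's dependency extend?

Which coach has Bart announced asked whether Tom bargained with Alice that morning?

"which coach" is extracted from the subject of "asked".
Boundaries crossed, outermost first: [Ø] — 1 in total.

1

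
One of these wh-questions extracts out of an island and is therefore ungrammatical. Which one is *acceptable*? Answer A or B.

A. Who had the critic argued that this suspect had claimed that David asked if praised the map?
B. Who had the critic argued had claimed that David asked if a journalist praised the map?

B

In A, the wh-phrase is extracted from inside a wh-island (introduced by "if"), which blocks movement.
In B, the extraction path crosses only that-complement boundaries, which are transparent.
So B is grammatical.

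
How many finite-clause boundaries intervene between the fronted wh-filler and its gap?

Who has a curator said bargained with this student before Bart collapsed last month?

"who" is extracted from the subject of "bargained".
Boundaries crossed, outermost first: [Ø] — 1 in total.

1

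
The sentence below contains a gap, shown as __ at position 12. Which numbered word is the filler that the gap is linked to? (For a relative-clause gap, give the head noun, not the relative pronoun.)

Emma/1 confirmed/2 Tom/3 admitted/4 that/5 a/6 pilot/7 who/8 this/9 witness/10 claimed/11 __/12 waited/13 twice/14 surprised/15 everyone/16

The gap at 12 is the subject of "waited", inside a relative clause.
The relative pronoun is "who" (word 8); it is bound by the head noun immediately before it.
Its filler is the head noun "pilot", at word 7.

7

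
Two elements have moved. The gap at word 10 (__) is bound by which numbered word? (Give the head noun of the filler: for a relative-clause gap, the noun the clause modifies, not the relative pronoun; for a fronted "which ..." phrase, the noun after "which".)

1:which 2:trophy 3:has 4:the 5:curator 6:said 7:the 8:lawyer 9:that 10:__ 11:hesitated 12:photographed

The marked gap is inside the relative clause, the subject of "hesitated".
Its filler is the head noun "lawyer" (via "that"), at word 8.
(The other dependency links word 2 to a gap after word 12.)

8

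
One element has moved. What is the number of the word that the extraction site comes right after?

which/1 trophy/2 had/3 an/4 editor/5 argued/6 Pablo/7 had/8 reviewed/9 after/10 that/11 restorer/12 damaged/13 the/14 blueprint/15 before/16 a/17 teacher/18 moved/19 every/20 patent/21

The displaced element is "which trophy" (word 2).
It is linked across 1 clause boundary (Ø).
It functions as the direct object of "reviewed", so the gap sits immediately after word 9 ("reviewed").
Base order: An editor had argued Pablo had reviewed which trophy after that restorer damaged the blueprint before a teacher moved every patent.

9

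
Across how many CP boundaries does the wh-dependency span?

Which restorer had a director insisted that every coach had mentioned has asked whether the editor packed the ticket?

2

"which restorer" is extracted from the subject of "asked".
Boundaries crossed, outermost first: [that], [Ø] — 2 in total.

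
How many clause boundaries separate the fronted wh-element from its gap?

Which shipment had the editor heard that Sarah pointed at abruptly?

1

"which shipment" is extracted from the PP object of "pointed".
Boundaries crossed, outermost first: [that] — 1 in total.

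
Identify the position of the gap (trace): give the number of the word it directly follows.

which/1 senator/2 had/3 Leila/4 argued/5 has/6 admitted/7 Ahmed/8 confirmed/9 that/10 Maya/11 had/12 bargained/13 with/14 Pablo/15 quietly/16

5

The displaced element is "which senator" (word 2).
It is linked across 1 clause boundary (Ø).
It functions as the subject of "admitted", so the gap sits immediately after word 5 ("argued").
Base order: Leila had argued that which senator has admitted Ahmed confirmed that Maya had bargained with Pablo quietly.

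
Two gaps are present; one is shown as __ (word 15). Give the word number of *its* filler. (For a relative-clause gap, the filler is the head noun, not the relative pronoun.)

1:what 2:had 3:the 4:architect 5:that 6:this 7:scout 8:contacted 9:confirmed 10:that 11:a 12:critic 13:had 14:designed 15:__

1

The marked gap is the direct object of "designed".
Its filler is the fronted wh-phrase "what", at word 1.
(The other dependency links word 4 to a gap after word 8.)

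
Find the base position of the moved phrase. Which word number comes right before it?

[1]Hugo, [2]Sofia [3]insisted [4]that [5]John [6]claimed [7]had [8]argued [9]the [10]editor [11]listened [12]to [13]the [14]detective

6

The displaced element is "Hugo" (word 1).
It is linked across 2 clause boundaries (that → Ø).
It functions as the subject of "argued", so the gap sits immediately after word 6 ("claimed").
Base order: Sofia insisted that John claimed Hugo had argued the editor listened to the detective.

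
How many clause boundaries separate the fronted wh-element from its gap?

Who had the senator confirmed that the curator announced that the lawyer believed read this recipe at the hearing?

3

"who" is extracted from the subject of "read".
Boundaries crossed, outermost first: [that], [that], [Ø] — 3 in total.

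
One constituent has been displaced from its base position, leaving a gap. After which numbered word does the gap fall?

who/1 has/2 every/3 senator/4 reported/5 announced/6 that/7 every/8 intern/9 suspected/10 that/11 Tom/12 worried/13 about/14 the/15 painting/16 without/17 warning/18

5

The displaced element is "who" (word 1).
It is linked across 1 clause boundary (Ø).
It functions as the subject of "announced", so the gap sits immediately after word 5 ("reported").
Base order: Every senator has reported that who announced that every intern suspected that Tom worried about the painting without warning.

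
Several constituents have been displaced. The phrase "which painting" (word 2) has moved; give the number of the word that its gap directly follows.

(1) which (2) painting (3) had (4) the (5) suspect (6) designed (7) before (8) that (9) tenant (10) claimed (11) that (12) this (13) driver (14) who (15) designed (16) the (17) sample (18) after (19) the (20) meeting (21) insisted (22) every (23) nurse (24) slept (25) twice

The displaced element is "which painting" (word 2).
It functions as the direct object of "designed", so the gap sits immediately after word 6 ("designed").
Base order: The suspect had designed which painting before that tenant claimed that this driver who designed the sample after the meeting insisted every nurse slept twice.

6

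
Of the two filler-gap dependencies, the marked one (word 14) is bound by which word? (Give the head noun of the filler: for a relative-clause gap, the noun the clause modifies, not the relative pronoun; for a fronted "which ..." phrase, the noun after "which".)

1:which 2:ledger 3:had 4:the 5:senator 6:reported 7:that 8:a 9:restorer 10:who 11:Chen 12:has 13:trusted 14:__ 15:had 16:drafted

9

The marked gap is inside the relative clause, the direct object of "trusted".
Its filler is the head noun "restorer" (via "who"), at word 9.
(The other dependency links word 2 to a gap after word 16.)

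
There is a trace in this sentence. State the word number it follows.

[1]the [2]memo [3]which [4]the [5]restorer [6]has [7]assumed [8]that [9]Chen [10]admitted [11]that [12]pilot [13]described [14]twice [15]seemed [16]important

The displaced element is "the memo" (word 2).
It is linked across 2 clause boundaries (that → Ø).
It functions as the direct object of "described", so the gap sits immediately after word 13 ("described").
Base order: The restorer has assumed that Chen admitted that pilot described the memo twice.

13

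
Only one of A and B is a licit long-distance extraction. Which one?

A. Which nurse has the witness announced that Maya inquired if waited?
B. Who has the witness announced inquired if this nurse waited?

B

In A, the wh-phrase is extracted from inside a wh-island (introduced by "if"), which blocks movement.
In B, the extraction path crosses only that-complement boundaries, which are transparent.
So B is grammatical.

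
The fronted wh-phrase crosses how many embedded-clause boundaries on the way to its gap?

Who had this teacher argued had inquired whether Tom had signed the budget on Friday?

1

"who" is extracted from the subject of "inquired".
Boundaries crossed, outermost first: [Ø] — 1 in total.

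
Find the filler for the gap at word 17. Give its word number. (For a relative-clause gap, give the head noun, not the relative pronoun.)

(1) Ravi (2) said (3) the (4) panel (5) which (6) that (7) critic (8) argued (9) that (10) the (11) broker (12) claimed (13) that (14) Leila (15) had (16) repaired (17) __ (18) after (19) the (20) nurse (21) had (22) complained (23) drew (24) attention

4

The gap at 17 is the object of "repaired", inside a relative clause.
The relative pronoun is "which" (word 5); it is bound by the head noun immediately before it.
Its filler is the head noun "panel", at word 4.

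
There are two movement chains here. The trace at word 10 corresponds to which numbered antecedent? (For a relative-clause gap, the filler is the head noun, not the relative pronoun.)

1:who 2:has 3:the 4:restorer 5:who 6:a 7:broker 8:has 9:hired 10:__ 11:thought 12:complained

4

The marked gap is inside the relative clause, the direct object of "hired".
Its filler is the head noun "restorer" (via "who"), at word 4.
(The other dependency links word 1 to a gap after word 11.)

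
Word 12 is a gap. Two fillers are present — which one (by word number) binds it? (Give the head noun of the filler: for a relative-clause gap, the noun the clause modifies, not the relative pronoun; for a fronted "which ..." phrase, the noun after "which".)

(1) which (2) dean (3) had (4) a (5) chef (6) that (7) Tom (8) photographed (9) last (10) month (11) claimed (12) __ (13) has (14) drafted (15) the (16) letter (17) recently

The marked gap is the subject of "drafted".
Its filler is the fronted wh-phrase "which dean", at word 2.
(The other dependency links word 5 to a gap after word 8.)

2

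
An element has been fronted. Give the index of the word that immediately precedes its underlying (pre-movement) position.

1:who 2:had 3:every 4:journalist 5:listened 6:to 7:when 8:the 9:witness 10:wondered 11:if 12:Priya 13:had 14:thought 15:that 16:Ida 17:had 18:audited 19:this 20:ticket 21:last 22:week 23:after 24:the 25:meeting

6

The displaced element is "who" (word 1).
It functions as the object of the preposition "to" of "listened", so the gap sits immediately after word 6 ("to").
Base order: Every journalist had listened to who when the witness wondered if Priya had thought that Ida had audited this ticket last week after the meeting.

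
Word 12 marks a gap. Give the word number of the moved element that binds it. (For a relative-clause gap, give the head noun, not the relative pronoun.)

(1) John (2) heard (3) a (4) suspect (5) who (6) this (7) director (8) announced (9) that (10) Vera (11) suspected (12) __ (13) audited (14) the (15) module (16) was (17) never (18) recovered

The gap at 12 is the subject of "audited", inside a relative clause.
The relative pronoun is "who" (word 5); it is bound by the head noun immediately before it.
Its filler is the head noun "suspect", at word 4.

4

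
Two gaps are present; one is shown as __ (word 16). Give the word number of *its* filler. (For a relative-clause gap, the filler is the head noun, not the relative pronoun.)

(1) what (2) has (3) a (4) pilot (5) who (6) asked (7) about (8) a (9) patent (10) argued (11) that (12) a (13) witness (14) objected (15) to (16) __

1

The marked gap is the object of the preposition "to" of "objected".
Its filler is the fronted wh-phrase "what", at word 1.
(The other dependency links word 4 to a gap after word 5.)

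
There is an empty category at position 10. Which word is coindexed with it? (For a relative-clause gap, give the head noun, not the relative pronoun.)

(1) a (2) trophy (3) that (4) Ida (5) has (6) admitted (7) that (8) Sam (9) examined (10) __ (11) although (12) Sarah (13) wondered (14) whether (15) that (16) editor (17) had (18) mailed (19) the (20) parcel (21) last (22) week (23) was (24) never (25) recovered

The gap at 10 is the object of "examined", inside a relative clause.
The relative pronoun is "that" (word 3); it is bound by the head noun immediately before it.
Its filler is the head noun "trophy", at word 2.

2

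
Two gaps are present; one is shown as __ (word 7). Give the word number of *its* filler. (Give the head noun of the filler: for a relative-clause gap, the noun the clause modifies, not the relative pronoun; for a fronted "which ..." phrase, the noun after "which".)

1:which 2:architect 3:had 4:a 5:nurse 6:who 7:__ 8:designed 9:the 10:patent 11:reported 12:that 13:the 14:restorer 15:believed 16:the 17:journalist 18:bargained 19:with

5

The marked gap is inside the relative clause, the subject of "designed".
Its filler is the head noun "nurse" (via "who"), at word 5.
(The other dependency links word 2 to a gap after word 19.)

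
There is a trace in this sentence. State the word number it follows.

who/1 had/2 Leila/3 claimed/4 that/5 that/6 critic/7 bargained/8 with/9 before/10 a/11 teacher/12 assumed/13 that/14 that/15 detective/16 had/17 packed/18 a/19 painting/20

The displaced element is "who" (word 1).
It is linked across 1 clause boundary (that).
It functions as the object of the preposition "with" of "bargained", so the gap sits immediately after word 9 ("with").
Base order: Leila had claimed that that critic bargained with who before a teacher assumed that that detective had packed a painting.

9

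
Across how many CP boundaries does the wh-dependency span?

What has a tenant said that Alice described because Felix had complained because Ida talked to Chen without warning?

1

"what" is extracted from the object of "described".
Boundaries crossed, outermost first: [that] — 1 in total.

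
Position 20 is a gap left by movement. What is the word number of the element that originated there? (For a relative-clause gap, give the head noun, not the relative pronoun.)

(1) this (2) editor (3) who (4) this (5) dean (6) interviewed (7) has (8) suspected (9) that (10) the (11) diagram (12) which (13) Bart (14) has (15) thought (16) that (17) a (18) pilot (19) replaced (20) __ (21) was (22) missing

The gap at 20 is the object of "replaced", inside a relative clause.
The relative pronoun is "which" (word 12); it is bound by the head noun immediately before it.
Its filler is the head noun "diagram", at word 11.

11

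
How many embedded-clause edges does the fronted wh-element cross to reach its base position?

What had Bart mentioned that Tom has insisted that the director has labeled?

"what" is extracted from the object of "labeled".
Boundaries crossed, outermost first: [that], [that] — 2 in total.

2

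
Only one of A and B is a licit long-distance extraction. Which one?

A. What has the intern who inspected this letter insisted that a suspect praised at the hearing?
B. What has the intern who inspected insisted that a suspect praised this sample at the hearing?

A

In B, the wh-phrase is extracted from inside a complex-NP island (relative clause) (introduced by "who"), which blocks movement.
In A, the extraction path crosses only that-complement boundaries, which are transparent.
So A is grammatical.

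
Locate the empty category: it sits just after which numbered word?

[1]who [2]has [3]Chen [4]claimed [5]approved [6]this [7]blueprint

The displaced element is "who" (word 1).
It is linked across 1 clause boundary (Ø).
It functions as the subject of "approved", so the gap sits immediately after word 4 ("claimed").
Base order: Chen has claimed that who approved this blueprint.

4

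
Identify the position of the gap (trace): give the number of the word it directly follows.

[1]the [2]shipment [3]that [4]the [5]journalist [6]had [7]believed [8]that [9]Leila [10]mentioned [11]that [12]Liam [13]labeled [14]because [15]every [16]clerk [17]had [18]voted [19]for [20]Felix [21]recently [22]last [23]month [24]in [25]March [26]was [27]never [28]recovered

The displaced element is "the shipment" (word 2).
It is linked across 2 clause boundaries (that → that).
It functions as the direct object of "labeled", so the gap sits immediately after word 13 ("labeled").
Base order: The journalist had believed that Leila mentioned that Liam labeled the shipment because every clerk had voted for Felix recently last month in March.

13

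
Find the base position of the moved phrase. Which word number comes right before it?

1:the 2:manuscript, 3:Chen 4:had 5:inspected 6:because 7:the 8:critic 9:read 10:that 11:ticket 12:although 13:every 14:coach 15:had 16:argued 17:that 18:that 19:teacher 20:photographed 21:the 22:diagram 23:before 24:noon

5

The displaced element is "the manuscript" (word 2).
It functions as the direct object of "inspected", so the gap sits immediately after word 5 ("inspected").
Base order: Chen had inspected the manuscript because the critic read that ticket although every coach had argued that that teacher photographed the diagram before noon.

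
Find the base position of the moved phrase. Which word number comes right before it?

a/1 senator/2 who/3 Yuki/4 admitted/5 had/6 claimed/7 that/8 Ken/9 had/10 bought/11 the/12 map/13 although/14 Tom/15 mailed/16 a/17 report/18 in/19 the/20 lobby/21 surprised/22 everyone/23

5

The displaced element is "a senator" (word 2).
It is linked across 1 clause boundary (Ø).
It functions as the subject of "claimed", so the gap sits immediately after word 5 ("admitted").
Base order: Yuki admitted a senator had claimed that Ken had bought the map although Tom mailed a report in the lobby.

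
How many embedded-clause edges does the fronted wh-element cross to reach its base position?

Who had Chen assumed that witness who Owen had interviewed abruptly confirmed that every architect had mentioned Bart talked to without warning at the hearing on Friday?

3

"who" is extracted from the PP object of "talked".
Boundaries crossed, outermost first: [Ø], [that], [Ø] — 3 in total.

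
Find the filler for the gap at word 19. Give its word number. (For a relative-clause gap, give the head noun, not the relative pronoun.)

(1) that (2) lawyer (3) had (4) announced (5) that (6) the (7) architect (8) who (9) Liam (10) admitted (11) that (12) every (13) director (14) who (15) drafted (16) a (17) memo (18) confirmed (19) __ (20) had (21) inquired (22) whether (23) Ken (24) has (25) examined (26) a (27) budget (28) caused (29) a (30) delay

The gap at 19 is the subject of "inquired", inside a relative clause.
The relative pronoun is "who" (word 8); it is bound by the head noun immediately before it.
Its filler is the head noun "architect", at word 7.

7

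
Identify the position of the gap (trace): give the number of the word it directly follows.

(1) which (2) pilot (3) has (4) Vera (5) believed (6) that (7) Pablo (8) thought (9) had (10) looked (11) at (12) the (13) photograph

The displaced element is "which pilot" (word 2).
It is linked across 2 clause boundaries (that → Ø).
It functions as the subject of "looked", so the gap sits immediately after word 8 ("thought").
Base order: Vera has believed that Pablo thought that which pilot had looked at the photograph.

8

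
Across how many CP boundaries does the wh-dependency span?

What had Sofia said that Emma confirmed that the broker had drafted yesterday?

"what" is extracted from the object of "drafted".
Boundaries crossed, outermost first: [that], [that] — 2 in total.

2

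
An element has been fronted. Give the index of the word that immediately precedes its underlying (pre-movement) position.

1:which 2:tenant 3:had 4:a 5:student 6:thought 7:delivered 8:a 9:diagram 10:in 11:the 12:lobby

6

The displaced element is "which tenant" (word 2).
It is linked across 1 clause boundary (Ø).
It functions as the subject of "delivered", so the gap sits immediately after word 6 ("thought").
Base order: A student had thought which tenant delivered a diagram in the lobby.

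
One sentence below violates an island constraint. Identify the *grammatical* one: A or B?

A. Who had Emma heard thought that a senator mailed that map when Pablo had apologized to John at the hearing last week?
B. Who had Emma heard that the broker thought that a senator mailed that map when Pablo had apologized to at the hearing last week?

In B, the wh-phrase is extracted from inside an adjunct island (introduced by "when"), which blocks movement.
In A, the extraction path crosses only that-complement boundaries, which are transparent.
So A is grammatical.

A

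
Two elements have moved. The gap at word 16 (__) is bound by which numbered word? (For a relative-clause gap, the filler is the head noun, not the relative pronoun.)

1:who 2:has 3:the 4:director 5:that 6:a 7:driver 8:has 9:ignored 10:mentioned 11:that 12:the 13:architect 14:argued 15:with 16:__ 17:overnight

The marked gap is the object of the preposition "with" of "argued".
Its filler is the fronted wh-phrase "who", at word 1.
(The other dependency links word 4 to a gap after word 9.)

1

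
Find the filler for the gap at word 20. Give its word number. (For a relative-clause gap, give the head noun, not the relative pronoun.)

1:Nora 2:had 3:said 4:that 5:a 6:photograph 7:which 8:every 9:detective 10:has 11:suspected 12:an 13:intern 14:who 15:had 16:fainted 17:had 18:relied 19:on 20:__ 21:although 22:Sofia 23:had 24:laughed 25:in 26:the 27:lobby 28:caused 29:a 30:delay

6

The gap at 20 is the prepositional object of "relied", inside a relative clause.
The relative pronoun is "which" (word 7); it is bound by the head noun immediately before it.
Its filler is the head noun "photograph", at word 6.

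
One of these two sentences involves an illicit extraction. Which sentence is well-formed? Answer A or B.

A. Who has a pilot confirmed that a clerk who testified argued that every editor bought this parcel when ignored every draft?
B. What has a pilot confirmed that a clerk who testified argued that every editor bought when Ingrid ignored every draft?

In A, the wh-phrase is extracted from inside an adjunct island (introduced by "when"), which blocks movement.
In B, the extraction path crosses only that-complement boundaries, which are transparent.
So B is grammatical.

B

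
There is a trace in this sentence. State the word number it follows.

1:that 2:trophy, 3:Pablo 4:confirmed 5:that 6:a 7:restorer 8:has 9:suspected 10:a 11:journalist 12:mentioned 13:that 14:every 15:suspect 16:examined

The displaced element is "that trophy" (word 2).
It is linked across 3 clause boundaries (that → Ø → that).
It functions as the direct object of "examined", so the gap sits immediately after word 16 ("examined").
Base order: Pablo confirmed that a restorer has suspected a journalist mentioned that every suspect examined that trophy.

16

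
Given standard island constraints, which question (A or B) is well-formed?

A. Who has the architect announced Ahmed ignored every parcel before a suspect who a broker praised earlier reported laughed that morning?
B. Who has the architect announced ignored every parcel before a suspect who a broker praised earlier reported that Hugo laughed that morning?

In A, the wh-phrase is extracted from inside an adjunct island (introduced by "before"), which blocks movement.
In B, the extraction path crosses only that-complement boundaries, which are transparent.
So B is grammatical.

B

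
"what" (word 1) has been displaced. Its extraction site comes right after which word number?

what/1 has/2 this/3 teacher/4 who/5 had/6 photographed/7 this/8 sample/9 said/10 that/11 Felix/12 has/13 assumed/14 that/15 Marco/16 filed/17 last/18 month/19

The displaced element is "what" (word 1).
It is linked across 2 clause boundaries (that → that).
It functions as the direct object of "filed", so the gap sits immediately after word 17 ("filed").
Base order: This teacher who had photographed this sample has said that Felix has assumed that Marco filed what last month.

17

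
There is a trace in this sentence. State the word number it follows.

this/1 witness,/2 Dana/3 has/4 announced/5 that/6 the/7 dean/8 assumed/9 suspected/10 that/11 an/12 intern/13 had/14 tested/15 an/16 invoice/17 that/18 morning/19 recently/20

The displaced element is "this witness" (word 2).
It is linked across 2 clause boundaries (that → Ø).
It functions as the subject of "suspected", so the gap sits immediately after word 9 ("assumed").
Base order: Dana has announced that the dean assumed that this witness suspected that an intern had tested an invoice that morning recently.

9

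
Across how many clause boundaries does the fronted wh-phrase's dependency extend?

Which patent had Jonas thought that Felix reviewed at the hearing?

1

"which patent" is extracted from the object of "reviewed".
Boundaries crossed, outermost first: [that] — 1 in total.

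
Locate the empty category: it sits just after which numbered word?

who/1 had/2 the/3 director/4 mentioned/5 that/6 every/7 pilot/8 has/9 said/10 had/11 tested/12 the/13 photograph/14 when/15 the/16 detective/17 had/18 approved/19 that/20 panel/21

The displaced element is "who" (word 1).
It is linked across 2 clause boundaries (that → Ø).
It functions as the subject of "tested", so the gap sits immediately after word 10 ("said").
Base order: The director had mentioned that every pilot has said who had tested the photograph when the detective had approved that panel.

10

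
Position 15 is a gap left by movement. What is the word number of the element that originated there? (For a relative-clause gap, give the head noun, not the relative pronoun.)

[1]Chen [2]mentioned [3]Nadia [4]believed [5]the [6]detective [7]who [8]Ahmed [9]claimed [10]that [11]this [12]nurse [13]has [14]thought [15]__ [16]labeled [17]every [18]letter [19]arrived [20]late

6

The gap at 15 is the subject of "labeled", inside a relative clause.
The relative pronoun is "who" (word 7); it is bound by the head noun immediately before it.
Its filler is the head noun "detective", at word 6.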